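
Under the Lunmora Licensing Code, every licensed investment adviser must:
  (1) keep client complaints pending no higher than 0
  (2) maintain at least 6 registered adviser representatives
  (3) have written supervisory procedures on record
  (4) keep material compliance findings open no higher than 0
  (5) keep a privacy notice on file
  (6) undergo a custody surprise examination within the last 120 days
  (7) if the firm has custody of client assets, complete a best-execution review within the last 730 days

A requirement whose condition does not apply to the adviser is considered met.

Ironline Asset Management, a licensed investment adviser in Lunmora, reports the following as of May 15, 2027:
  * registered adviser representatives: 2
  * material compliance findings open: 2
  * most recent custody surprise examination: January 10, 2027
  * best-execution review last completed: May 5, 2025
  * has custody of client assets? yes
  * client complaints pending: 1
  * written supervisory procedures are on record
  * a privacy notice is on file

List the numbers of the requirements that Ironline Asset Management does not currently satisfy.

1, 2, 4, 6, 7

1. client complaints pending 1 > 0 → not met
2. registered adviser representatives 2 < 6 → not met
3. written supervisory procedures present → met
4. material compliance findings open 2 > 0 → not met
5. privacy notice present → met
6. custody surprise examination 125 days ago vs limit 120 → not met
7. condition 'has custody of client assets' holds; best-execution review 740 days ago vs limit 730 → not met
Not met: 1, 2, 4, 6, 7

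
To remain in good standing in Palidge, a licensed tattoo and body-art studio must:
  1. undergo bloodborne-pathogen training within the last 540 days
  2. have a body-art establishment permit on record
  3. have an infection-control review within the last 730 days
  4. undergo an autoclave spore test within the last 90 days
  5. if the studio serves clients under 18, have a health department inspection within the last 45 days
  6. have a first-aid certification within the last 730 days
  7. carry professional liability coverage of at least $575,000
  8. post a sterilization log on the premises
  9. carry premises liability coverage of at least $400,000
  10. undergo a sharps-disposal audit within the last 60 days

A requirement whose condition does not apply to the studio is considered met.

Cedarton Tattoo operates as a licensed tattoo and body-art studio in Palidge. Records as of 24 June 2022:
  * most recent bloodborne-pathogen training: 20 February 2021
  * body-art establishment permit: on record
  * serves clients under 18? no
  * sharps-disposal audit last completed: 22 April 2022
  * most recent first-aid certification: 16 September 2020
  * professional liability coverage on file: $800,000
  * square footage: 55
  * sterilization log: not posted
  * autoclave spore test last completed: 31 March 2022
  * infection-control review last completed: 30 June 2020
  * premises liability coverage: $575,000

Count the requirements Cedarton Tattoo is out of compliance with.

1. bloodborne-pathogen training 489 days ago vs limit 540 → met
2. body-art establishment permit present → met
3. infection-control review 724 days ago vs limit 730 → met
4. autoclave spore test 85 days ago vs limit 90 → met
5. condition 'serves clients under 18' does not hold → requirement n/a → met
6. first-aid certification 646 days ago vs limit 730 → met
7. professional liability coverage $800,000 ≥ $575,000 → met
8. sterilization log absent → not met
9. premises liability coverage $575,000 ≥ $400,000 → met
10. sharps-disposal audit 63 days ago vs limit 60 → not met
Not met: 2 of 10

2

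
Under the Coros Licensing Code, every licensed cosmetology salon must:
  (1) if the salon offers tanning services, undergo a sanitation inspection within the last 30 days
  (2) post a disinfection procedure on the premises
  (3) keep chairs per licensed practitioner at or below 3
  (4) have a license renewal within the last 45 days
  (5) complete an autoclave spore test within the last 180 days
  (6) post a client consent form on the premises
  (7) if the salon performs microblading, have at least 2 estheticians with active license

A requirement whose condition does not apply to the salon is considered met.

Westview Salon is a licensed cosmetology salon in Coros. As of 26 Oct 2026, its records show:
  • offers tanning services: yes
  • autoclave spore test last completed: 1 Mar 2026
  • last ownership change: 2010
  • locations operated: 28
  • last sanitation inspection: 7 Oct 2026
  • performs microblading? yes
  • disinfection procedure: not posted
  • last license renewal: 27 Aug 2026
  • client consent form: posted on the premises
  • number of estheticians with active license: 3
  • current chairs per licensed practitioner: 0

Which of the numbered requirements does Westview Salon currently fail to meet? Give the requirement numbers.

1. condition 'offers tanning services' holds; sanitation inspection 19 days ago vs limit 30 → met
2. disinfection procedure absent → not met
3. chairs per licensed practitioner 0 ≤ 3 → met
4. license renewal 60 days ago vs limit 45 → not met
5. autoclave spore test 239 days ago vs limit 180 → not met
6. client consent form present → met
7. condition 'performs microblading' holds; estheticians with active license 3 ≥ 2 → met
Not met: 2, 4, 5

2, 4, 5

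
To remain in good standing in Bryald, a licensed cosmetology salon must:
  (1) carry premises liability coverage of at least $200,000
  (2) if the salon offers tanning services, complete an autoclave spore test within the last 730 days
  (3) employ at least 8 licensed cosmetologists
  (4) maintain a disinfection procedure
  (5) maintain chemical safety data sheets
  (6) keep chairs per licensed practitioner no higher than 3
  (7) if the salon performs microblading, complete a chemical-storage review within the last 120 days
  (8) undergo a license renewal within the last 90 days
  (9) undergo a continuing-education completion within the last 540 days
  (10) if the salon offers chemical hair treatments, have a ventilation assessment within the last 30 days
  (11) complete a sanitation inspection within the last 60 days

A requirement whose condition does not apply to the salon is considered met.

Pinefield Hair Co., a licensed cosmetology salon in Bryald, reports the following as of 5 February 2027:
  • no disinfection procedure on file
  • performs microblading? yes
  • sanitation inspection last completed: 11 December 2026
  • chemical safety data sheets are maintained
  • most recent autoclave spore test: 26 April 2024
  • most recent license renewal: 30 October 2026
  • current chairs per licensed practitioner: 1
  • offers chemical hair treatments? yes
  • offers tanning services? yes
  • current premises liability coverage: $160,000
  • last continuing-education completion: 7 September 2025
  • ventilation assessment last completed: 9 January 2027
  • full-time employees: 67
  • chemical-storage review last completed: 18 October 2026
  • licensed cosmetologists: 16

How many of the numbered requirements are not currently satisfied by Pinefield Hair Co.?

4

1. premises liability coverage $160,000 < $200,000 → not met
2. condition 'offers tanning services' holds; autoclave spore test 1015 days ago vs limit 730 → not met
3. licensed cosmetologists 16 ≥ 8 → met
4. disinfection procedure absent → not met
5. chemical safety data sheets present → met
6. chairs per licensed practitioner 1 ≤ 3 → met
7. condition 'performs microblading' holds; chemical-storage review 110 days ago vs limit 120 → met
8. license renewal 98 days ago vs limit 90 → not met
9. continuing-education completion 516 days ago vs limit 540 → met
10. condition 'offers chemical hair treatments' holds; ventilation assessment 27 days ago vs limit 30 → met
11. sanitation inspection 56 days ago vs limit 60 → met
Not met: 4 of 11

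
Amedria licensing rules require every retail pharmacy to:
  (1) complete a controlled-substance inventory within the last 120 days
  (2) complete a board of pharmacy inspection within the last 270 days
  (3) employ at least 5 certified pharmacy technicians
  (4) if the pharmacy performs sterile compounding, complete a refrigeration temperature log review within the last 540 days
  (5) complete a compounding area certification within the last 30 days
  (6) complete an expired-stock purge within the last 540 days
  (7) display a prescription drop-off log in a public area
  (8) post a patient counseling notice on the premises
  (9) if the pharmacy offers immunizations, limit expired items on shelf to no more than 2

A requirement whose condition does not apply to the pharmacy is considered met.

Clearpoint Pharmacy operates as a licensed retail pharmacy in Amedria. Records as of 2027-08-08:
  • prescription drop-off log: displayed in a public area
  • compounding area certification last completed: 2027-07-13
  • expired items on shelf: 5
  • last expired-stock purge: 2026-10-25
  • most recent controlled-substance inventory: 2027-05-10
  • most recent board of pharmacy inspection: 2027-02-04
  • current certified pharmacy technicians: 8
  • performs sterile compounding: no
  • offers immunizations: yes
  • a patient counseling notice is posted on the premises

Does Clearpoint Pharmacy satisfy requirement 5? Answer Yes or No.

5. compounding area certification 26 days ago vs limit 30 → met

Yes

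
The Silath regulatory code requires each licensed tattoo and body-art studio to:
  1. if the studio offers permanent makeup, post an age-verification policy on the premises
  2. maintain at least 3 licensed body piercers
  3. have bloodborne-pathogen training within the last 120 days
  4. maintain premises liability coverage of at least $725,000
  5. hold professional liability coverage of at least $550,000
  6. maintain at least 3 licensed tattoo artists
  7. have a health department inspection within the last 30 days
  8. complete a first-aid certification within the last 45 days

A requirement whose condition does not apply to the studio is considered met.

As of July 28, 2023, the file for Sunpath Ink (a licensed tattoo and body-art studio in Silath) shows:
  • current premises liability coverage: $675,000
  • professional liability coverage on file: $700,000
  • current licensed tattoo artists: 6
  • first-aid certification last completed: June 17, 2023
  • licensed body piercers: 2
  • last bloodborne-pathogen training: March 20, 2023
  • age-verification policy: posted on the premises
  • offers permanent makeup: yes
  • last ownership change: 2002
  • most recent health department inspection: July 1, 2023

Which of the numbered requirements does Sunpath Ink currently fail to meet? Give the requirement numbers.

2, 3, 4

1. condition 'offers permanent makeup' holds; age-verification policy present → met
2. licensed body piercers 2 < 3 → not met
3. bloodborne-pathogen training 130 days ago vs limit 120 → not met
4. premises liability coverage $675,000 < $725,000 → not met
5. professional liability coverage $700,000 ≥ $550,000 → met
6. licensed tattoo artists 6 ≥ 3 → met
7. health department inspection 27 days ago vs limit 30 → met
8. first-aid certification 41 days ago vs limit 45 → met
Not met: 2, 3, 4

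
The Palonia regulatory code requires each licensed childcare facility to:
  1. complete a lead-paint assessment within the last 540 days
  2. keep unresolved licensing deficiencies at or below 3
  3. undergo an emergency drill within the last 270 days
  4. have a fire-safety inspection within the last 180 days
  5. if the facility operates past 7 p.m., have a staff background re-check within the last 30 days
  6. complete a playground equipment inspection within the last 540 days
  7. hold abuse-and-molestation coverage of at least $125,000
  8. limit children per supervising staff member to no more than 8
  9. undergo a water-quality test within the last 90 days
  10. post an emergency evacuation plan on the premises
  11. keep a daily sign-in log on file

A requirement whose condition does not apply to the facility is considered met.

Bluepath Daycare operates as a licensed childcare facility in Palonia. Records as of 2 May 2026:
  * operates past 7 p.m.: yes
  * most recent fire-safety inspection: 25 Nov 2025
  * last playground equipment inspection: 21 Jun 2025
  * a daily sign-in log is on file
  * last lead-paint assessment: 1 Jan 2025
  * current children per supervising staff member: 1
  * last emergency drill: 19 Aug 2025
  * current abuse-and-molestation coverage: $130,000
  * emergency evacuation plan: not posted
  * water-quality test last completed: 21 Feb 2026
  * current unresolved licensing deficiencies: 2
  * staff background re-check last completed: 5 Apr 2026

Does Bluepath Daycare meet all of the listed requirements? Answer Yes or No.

No

1. lead-paint assessment 486 days ago vs limit 540 → met
2. unresolved licensing deficiencies 2 ≤ 3 → met
3. emergency drill 256 days ago vs limit 270 → met
4. fire-safety inspection 158 days ago vs limit 180 → met
5. condition 'operates past 7 p.m.' holds; staff background re-check 27 days ago vs limit 30 → met
6. playground equipment inspection 315 days ago vs limit 540 → met
7. abuse-and-molestation coverage $130,000 ≥ $125,000 → met
8. children per supervising staff member 1 ≤ 8 → met
9. water-quality test 70 days ago vs limit 90 → met
10. emergency evacuation plan absent → not met
11. daily sign-in log present → met
Not met: 10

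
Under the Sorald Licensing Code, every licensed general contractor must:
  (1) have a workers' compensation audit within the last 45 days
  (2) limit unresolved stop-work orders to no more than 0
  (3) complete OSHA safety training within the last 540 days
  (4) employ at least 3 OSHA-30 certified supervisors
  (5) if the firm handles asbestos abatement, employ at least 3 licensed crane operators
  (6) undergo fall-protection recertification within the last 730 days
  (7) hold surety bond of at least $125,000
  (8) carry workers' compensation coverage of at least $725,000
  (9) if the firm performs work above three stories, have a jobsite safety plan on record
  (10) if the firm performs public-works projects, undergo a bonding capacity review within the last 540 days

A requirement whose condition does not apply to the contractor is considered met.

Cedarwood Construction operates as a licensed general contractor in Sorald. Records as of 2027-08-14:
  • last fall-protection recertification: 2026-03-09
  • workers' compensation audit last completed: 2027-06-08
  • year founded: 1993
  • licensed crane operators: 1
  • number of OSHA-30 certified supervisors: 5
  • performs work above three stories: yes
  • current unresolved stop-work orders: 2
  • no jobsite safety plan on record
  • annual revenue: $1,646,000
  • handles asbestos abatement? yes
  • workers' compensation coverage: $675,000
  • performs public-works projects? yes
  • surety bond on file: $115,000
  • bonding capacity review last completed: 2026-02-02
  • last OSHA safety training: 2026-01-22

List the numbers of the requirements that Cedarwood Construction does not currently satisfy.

1, 2, 3, 5, 7, 8, 9, 10

1. workers' compensation audit 67 days ago vs limit 45 → not met
2. unresolved stop-work orders 2 > 0 → not met
3. OSHA safety training 569 days ago vs limit 540 → not met
4. OSHA-30 certified supervisors 5 ≥ 3 → met
5. condition 'handles asbestos abatement' holds; licensed crane operators 1 < 3 → not met
6. fall-protection recertification 523 days ago vs limit 730 → met
7. surety bond $115,000 < $125,000 → not met
8. workers' compensation coverage $675,000 < $725,000 → not met
9. condition 'performs work above three stories' holds; jobsite safety plan absent → not met
10. condition 'performs public-works projects' holds; bonding capacity review 558 days ago vs limit 540 → not met
Not met: 1, 2, 3, 5, 7, 8, 9, 10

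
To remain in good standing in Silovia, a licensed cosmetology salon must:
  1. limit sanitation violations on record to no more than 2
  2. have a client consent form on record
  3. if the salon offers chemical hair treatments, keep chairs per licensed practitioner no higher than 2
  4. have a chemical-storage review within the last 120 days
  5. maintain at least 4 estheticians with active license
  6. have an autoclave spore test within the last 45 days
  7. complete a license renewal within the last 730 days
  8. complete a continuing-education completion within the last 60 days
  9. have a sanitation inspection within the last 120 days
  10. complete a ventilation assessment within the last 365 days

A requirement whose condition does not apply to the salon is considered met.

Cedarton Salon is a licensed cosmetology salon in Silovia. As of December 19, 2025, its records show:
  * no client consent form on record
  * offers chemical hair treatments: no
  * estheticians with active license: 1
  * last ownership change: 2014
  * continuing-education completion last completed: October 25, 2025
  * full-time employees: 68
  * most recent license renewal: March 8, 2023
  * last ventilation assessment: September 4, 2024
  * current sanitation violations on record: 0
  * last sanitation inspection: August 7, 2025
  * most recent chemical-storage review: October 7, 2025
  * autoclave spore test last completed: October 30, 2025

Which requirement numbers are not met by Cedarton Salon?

2, 5, 6, 7, 9, 10

1. sanitation violations on record 0 ≤ 2 → met
2. client consent form absent → not met
3. condition 'offers chemical hair treatments' does not hold → requirement n/a → met
4. chemical-storage review 73 days ago vs limit 120 → met
5. estheticians with active license 1 < 4 → not met
6. autoclave spore test 50 days ago vs limit 45 → not met
7. license renewal 1017 days ago vs limit 730 → not met
8. continuing-education completion 55 days ago vs limit 60 → met
9. sanitation inspection 134 days ago vs limit 120 → not met
10. ventilation assessment 471 days ago vs limit 365 → not met
Not met: 2, 5, 6, 7, 9, 10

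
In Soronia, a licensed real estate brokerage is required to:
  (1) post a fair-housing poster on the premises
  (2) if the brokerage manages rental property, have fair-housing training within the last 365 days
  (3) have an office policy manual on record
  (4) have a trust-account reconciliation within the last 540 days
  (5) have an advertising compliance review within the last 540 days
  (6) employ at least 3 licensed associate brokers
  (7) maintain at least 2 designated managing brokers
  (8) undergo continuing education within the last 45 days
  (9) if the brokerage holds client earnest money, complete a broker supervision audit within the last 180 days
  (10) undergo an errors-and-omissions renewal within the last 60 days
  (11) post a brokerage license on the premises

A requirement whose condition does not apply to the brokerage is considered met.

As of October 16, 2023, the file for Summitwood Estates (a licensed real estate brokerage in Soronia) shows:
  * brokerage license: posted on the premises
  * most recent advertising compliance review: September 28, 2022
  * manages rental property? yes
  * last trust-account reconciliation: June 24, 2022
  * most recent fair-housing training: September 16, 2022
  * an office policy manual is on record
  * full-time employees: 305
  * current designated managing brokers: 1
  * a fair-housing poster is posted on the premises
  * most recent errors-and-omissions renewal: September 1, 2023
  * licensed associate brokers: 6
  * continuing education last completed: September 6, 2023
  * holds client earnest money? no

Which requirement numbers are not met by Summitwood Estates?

1. fair-housing poster present → met
2. condition 'manages rental property' holds; fair-housing training 395 days ago vs limit 365 → not met
3. office policy manual present → met
4. trust-account reconciliation 479 days ago vs limit 540 → met
5. advertising compliance review 383 days ago vs limit 540 → met
6. licensed associate brokers 6 ≥ 3 → met
7. designated managing brokers 1 < 2 → not met
8. continuing education 40 days ago vs limit 45 → met
9. condition 'holds client earnest money' does not hold → requirement n/a → met
10. errors-and-omissions renewal 45 days ago vs limit 60 → met
11. brokerage license present → met
Not met: 2, 7

2, 7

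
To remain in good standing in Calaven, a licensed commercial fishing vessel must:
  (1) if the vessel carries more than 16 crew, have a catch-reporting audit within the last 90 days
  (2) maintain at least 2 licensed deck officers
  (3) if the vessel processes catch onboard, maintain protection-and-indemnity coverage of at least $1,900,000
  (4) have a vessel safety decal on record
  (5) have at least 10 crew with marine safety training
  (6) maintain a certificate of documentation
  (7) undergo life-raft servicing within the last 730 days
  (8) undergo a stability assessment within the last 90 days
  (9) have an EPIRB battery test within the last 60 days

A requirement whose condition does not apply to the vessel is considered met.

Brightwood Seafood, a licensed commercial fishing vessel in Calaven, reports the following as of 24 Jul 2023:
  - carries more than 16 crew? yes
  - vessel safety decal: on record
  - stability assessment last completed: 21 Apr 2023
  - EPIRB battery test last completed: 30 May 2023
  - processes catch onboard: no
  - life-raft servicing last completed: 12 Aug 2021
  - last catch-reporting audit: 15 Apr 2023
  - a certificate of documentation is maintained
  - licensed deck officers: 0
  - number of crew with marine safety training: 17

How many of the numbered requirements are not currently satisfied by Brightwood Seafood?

1. condition 'carries more than 16 crew' holds; catch-reporting audit 100 days ago vs limit 90 → not met
2. licensed deck officers 0 < 2 → not met
3. condition 'processes catch onboard' does not hold → requirement n/a → met
4. vessel safety decal present → met
5. crew with marine safety training 17 ≥ 10 → met
6. certificate of documentation present → met
7. life-raft servicing 711 days ago vs limit 730 → met
8. stability assessment 94 days ago vs limit 90 → not met
9. EPIRB battery test 55 days ago vs limit 60 → met
Not met: 3 of 9

3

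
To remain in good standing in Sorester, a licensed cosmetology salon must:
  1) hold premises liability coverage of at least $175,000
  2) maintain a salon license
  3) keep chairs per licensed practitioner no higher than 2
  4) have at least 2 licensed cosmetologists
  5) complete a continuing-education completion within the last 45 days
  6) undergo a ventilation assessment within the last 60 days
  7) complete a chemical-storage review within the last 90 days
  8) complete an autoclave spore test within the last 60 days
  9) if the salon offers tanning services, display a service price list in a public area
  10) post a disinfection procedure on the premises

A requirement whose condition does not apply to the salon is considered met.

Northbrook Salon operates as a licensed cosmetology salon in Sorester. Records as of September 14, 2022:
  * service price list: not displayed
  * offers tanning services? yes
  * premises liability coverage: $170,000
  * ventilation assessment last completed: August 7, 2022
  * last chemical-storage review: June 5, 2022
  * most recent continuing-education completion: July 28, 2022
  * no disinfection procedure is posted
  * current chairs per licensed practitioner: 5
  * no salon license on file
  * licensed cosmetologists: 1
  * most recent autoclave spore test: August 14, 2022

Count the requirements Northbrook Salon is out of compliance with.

8

1. premises liability coverage $170,000 < $175,000 → not met
2. salon license absent → not met
3. chairs per licensed practitioner 5 > 2 → not met
4. licensed cosmetologists 1 < 2 → not met
5. continuing-education completion 48 days ago vs limit 45 → not met
6. ventilation assessment 38 days ago vs limit 60 → met
7. chemical-storage review 101 days ago vs limit 90 → not met
8. autoclave spore test 31 days ago vs limit 60 → met
9. condition 'offers tanning services' holds; service price list absent → not met
10. disinfection procedure absent → not met
Not met: 8 of 10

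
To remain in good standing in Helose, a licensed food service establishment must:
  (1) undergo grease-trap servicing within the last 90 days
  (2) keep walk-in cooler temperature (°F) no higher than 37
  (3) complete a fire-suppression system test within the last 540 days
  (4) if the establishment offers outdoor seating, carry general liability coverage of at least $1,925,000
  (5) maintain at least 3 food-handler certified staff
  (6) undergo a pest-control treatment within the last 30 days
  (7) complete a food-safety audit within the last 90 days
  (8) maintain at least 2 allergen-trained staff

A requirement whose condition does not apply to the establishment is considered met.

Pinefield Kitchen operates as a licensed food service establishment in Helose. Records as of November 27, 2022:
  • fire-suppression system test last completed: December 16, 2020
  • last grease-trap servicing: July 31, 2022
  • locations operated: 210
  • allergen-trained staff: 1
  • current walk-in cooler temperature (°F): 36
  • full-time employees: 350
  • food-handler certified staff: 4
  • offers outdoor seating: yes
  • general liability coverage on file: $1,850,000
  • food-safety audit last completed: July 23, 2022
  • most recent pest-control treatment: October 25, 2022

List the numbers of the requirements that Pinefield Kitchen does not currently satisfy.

1, 3, 4, 6, 7, 8

1. grease-trap servicing 119 days ago vs limit 90 → not met
2. walk-in cooler temperature (°F) 36 ≤ 37 → met
3. fire-suppression system test 711 days ago vs limit 540 → not met
4. condition 'offers outdoor seating' holds; general liability coverage $1,850,000 < $1,925,000 → not met
5. food-handler certified staff 4 ≥ 3 → met
6. pest-control treatment 33 days ago vs limit 30 → not met
7. food-safety audit 127 days ago vs limit 90 → not met
8. allergen-trained staff 1 < 2 → not met
Not met: 1, 3, 4, 6, 7, 8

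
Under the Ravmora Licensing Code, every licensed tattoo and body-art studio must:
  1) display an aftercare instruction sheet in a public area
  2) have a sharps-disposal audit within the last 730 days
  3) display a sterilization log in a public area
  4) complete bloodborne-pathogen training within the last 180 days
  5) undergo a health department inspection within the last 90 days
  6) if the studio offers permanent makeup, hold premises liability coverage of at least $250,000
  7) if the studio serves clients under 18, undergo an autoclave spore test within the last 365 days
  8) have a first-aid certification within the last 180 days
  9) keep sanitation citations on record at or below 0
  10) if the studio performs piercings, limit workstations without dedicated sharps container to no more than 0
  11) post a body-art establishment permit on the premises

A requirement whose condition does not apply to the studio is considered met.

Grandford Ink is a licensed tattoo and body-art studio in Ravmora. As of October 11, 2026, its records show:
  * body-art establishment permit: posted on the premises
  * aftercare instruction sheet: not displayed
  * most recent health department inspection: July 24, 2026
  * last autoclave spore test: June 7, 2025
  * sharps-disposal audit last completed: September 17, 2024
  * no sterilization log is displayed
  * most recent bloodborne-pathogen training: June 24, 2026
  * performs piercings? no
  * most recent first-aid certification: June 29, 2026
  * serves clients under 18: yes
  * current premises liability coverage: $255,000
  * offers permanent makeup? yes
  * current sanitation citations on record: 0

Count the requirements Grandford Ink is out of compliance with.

4

1. aftercare instruction sheet absent → not met
2. sharps-disposal audit 754 days ago vs limit 730 → not met
3. sterilization log absent → not met
4. bloodborne-pathogen training 109 days ago vs limit 180 → met
5. health department inspection 79 days ago vs limit 90 → met
6. condition 'offers permanent makeup' holds; premises liability coverage $255,000 ≥ $250,000 → met
7. condition 'serves clients under 18' holds; autoclave spore test 491 days ago vs limit 365 → not met
8. first-aid certification 104 days ago vs limit 180 → met
9. sanitation citations on record 0 ≤ 0 → met
10. condition 'performs piercings' does not hold → requirement n/a → met
11. body-art establishment permit present → met
Not met: 4 of 11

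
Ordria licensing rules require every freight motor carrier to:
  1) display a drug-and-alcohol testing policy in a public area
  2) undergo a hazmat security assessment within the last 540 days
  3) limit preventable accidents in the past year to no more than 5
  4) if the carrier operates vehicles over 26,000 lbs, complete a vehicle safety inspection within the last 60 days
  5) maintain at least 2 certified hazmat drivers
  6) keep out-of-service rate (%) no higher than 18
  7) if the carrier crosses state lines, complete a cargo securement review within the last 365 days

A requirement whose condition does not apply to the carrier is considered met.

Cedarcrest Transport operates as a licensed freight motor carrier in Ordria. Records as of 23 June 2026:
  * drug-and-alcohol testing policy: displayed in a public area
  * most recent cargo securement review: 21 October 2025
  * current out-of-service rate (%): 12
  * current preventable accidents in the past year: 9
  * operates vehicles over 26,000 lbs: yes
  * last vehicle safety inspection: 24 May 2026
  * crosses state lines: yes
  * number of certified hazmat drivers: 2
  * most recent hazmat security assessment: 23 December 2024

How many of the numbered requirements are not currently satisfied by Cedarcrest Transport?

1. drug-and-alcohol testing policy present → met
2. hazmat security assessment 547 days ago vs limit 540 → not met
3. preventable accidents in the past year 9 > 5 → not met
4. condition 'operates vehicles over 26,000 lbs' holds; vehicle safety inspection 30 days ago vs limit 60 → met
5. certified hazmat drivers 2 ≥ 2 → met
6. out-of-service rate (%) 12 ≤ 18 → met
7. condition 'crosses state lines' holds; cargo securement review 245 days ago vs limit 365 → met
Not met: 2 of 7

2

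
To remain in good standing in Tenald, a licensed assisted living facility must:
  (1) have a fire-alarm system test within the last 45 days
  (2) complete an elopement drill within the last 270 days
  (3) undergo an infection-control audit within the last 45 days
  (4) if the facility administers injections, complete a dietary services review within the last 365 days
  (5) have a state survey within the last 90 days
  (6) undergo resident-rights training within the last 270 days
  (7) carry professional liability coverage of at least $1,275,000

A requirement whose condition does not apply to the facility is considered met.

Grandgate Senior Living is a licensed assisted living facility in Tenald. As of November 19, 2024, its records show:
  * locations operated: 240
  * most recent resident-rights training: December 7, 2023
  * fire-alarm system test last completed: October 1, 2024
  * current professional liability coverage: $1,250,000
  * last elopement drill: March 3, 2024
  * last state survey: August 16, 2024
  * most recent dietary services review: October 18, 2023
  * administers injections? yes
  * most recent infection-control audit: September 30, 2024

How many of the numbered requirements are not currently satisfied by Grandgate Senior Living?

1. fire-alarm system test 49 days ago vs limit 45 → not met
2. elopement drill 261 days ago vs limit 270 → met
3. infection-control audit 50 days ago vs limit 45 → not met
4. condition 'administers injections' holds; dietary services review 398 days ago vs limit 365 → not met
5. state survey 95 days ago vs limit 90 → not met
6. resident-rights training 348 days ago vs limit 270 → not met
7. professional liability coverage $1,250,000 < $1,275,000 → not met
Not met: 6 of 7

6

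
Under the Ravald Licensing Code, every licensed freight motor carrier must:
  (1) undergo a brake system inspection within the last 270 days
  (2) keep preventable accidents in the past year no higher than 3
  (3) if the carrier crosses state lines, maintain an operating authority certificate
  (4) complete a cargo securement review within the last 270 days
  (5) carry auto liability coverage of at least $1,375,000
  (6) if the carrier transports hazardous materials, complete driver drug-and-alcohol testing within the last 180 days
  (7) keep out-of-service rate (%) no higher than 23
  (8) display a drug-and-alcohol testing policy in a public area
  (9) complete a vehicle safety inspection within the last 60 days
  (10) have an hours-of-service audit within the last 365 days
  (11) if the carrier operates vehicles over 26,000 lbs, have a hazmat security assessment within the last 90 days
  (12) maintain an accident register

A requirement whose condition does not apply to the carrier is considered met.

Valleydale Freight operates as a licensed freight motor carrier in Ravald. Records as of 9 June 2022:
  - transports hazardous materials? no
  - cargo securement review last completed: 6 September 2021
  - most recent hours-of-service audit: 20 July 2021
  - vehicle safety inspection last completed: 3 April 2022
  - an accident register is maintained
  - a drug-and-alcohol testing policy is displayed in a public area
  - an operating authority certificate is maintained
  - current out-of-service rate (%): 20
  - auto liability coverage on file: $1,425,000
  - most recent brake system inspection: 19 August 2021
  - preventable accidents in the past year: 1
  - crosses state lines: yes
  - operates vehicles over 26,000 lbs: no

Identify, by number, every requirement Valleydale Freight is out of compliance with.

1. brake system inspection 294 days ago vs limit 270 → not met
2. preventable accidents in the past year 1 ≤ 3 → met
3. condition 'crosses state lines' holds; operating authority certificate present → met
4. cargo securement review 276 days ago vs limit 270 → not met
5. auto liability coverage $1,425,000 ≥ $1,375,000 → met
6. condition 'transports hazardous materials' does not hold → requirement n/a → met
7. out-of-service rate (%) 20 ≤ 23 → met
8. drug-and-alcohol testing policy present → met
9. vehicle safety inspection 67 days ago vs limit 60 → not met
10. hours-of-service audit 324 days ago vs limit 365 → met
11. condition 'operates vehicles over 26,000 lbs' does not hold → requirement n/a → met
12. accident register present → met
Not met: 1, 4, 9

1, 4, 9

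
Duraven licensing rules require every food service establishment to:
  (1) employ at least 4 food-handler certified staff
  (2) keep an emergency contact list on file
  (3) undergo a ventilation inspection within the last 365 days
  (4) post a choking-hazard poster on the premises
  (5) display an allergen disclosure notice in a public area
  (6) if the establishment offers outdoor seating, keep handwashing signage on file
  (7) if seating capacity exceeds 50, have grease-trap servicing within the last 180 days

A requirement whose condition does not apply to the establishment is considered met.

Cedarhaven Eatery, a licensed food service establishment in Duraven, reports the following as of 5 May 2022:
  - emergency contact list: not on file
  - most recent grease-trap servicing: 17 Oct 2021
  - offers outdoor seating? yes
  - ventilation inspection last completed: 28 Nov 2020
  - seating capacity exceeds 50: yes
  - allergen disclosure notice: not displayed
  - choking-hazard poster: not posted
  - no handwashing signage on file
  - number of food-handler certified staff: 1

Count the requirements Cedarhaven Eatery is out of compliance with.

1. food-handler certified staff 1 < 4 → not met
2. emergency contact list absent → not met
3. ventilation inspection 523 days ago vs limit 365 → not met
4. choking-hazard poster absent → not met
5. allergen disclosure notice absent → not met
6. condition 'offers outdoor seating' holds; handwashing signage absent → not met
7. condition 'seating capacity exceeds 50' holds; grease-trap servicing 200 days ago vs limit 180 → not met
Not met: 7 of 7

7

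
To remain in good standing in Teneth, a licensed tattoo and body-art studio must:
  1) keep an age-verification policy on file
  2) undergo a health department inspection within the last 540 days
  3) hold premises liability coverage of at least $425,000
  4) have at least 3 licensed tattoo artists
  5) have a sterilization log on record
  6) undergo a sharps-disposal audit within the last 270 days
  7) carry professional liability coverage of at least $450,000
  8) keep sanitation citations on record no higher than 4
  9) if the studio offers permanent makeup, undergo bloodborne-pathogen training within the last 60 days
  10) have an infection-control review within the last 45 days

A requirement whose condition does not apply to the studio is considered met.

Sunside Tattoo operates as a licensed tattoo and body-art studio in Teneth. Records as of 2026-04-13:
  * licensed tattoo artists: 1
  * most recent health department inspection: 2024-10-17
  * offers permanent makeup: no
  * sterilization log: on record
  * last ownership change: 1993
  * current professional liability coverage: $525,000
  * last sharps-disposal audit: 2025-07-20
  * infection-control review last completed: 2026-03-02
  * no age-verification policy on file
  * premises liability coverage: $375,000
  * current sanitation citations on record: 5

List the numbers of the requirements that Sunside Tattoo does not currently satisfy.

1. age-verification policy absent → not met
2. health department inspection 543 days ago vs limit 540 → not met
3. premises liability coverage $375,000 < $425,000 → not met
4. licensed tattoo artists 1 < 3 → not met
5. sterilization log present → met
6. sharps-disposal audit 267 days ago vs limit 270 → met
7. professional liability coverage $525,000 ≥ $450,000 → met
8. sanitation citations on record 5 > 4 → not met
9. condition 'offers permanent makeup' does not hold → requirement n/a → met
10. infection-control review 42 days ago vs limit 45 → met
Not met: 1, 2, 3, 4, 8

1, 2, 3, 4, 8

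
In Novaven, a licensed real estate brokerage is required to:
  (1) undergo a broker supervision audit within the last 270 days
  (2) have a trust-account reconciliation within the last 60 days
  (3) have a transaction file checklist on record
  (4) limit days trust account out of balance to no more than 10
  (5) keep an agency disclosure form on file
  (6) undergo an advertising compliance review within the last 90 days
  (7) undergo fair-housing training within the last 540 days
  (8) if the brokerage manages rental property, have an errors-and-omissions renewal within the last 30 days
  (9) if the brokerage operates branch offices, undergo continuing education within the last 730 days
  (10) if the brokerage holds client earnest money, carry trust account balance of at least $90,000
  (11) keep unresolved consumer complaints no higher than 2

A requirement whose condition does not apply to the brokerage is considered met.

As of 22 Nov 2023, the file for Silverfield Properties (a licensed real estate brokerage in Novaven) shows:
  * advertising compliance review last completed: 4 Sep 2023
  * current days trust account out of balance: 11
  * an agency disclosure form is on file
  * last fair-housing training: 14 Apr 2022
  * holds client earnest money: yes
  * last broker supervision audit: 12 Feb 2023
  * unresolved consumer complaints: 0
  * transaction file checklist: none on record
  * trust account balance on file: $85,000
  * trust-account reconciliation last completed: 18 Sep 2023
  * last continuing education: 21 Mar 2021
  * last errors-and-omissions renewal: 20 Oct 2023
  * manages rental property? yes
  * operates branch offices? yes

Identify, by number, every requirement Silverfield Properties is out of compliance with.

1, 2, 3, 4, 7, 8, 9, 10

1. broker supervision audit 283 days ago vs limit 270 → not met
2. trust-account reconciliation 65 days ago vs limit 60 → not met
3. transaction file checklist absent → not met
4. days trust account out of balance 11 > 10 → not met
5. agency disclosure form present → met
6. advertising compliance review 79 days ago vs limit 90 → met
7. fair-housing training 587 days ago vs limit 540 → not met
8. condition 'manages rental property' holds; errors-and-omissions renewal 33 days ago vs limit 30 → not met
9. condition 'operates branch offices' holds; continuing education 976 days ago vs limit 730 → not met
10. condition 'holds client earnest money' holds; trust account balance $85,000 < $90,000 → not met
11. unresolved consumer complaints 0 ≤ 2 → met
Not met: 1, 2, 3, 4, 7, 8, 9, 10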